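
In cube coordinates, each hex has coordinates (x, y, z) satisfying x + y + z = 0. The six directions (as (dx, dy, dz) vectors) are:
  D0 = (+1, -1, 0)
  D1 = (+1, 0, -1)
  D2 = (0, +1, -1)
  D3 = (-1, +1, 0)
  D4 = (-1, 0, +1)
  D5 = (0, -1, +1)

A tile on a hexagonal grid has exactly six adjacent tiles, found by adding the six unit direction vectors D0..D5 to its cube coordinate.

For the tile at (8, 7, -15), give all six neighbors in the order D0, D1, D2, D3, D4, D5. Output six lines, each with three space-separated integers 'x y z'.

Center: (8, 7, -15). Add each direction:
  D0: (8, 7, -15) + (1, -1, 0) = (9, 6, -15)
  D1: (8, 7, -15) + (1, 0, -1) = (9, 7, -16)
  D2: (8, 7, -15) + (0, 1, -1) = (8, 8, -16)
  D3: (8, 7, -15) + (-1, 1, 0) = (7, 8, -15)
  D4: (8, 7, -15) + (-1, 0, 1) = (7, 7, -14)
  D5: (8, 7, -15) + (0, -1, 1) = (8, 6, -14)

Answer: 9 6 -15
9 7 -16
8 8 -16
7 8 -15
7 7 -14
8 6 -14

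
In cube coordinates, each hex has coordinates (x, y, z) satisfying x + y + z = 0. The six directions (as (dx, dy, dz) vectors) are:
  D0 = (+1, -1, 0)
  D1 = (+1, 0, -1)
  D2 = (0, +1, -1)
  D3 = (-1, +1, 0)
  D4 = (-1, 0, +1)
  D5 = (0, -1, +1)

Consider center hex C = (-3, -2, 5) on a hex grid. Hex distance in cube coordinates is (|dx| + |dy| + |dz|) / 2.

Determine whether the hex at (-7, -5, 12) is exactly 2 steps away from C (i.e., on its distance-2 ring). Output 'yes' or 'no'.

|px - cx| = |-7 - (-3)| = 4
|py - cy| = |-5 - (-2)| = 3
|pz - cz| = |12 - 5| = 7
distance = (4+3+7)/2 = 14/2 = 7
radius = 2; distance != radius -> no

Answer: no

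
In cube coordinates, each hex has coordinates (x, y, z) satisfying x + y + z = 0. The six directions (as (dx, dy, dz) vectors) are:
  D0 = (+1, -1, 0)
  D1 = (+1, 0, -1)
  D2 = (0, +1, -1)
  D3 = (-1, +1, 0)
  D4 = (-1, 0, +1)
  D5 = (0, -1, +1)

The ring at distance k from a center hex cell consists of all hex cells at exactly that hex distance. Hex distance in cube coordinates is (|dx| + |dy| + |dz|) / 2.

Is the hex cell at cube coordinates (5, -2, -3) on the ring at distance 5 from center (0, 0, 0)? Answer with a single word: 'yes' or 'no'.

Answer: yes

Derivation:
|px - cx| = |5 - 0| = 5
|py - cy| = |-2 - 0| = 2
|pz - cz| = |-3 - 0| = 3
distance = (5+2+3)/2 = 10/2 = 5
radius = 5; distance == radius -> yes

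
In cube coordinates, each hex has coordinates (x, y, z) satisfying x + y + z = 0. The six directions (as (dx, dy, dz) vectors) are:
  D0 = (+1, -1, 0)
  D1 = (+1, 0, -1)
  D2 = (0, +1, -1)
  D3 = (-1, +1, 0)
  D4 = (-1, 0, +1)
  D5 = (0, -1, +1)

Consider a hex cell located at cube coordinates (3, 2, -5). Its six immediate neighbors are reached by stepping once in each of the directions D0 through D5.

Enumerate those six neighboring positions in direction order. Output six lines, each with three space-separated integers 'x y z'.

Answer: 4 1 -5
4 2 -6
3 3 -6
2 3 -5
2 2 -4
3 1 -4

Derivation:
Center: (3, 2, -5). Add each direction:
  D0: (3, 2, -5) + (1, -1, 0) = (4, 1, -5)
  D1: (3, 2, -5) + (1, 0, -1) = (4, 2, -6)
  D2: (3, 2, -5) + (0, 1, -1) = (3, 3, -6)
  D3: (3, 2, -5) + (-1, 1, 0) = (2, 3, -5)
  D4: (3, 2, -5) + (-1, 0, 1) = (2, 2, -4)
  D5: (3, 2, -5) + (0, -1, 1) = (3, 1, -4)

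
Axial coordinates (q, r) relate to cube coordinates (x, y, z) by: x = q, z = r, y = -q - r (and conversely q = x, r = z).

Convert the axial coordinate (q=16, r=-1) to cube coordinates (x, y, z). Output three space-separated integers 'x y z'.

x = q = 16
z = r = -1
y = -x - z = -(16) - (-1) = -15

Answer: 16 -15 -1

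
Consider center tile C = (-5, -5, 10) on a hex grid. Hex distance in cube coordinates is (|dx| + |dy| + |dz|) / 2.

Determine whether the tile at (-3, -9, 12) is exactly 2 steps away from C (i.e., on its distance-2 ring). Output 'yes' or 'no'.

Answer: no

Derivation:
|px - cx| = |-3 - (-5)| = 2
|py - cy| = |-9 - (-5)| = 4
|pz - cz| = |12 - 10| = 2
distance = (2+4+2)/2 = 8/2 = 4
radius = 2; distance != radius -> no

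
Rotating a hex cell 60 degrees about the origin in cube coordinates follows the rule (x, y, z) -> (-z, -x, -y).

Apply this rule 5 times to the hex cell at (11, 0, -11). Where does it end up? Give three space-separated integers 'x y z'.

Start: (11, 0, -11)
Step 1: (11, 0, -11) -> (-(-11), -(11), -(0)) = (11, -11, 0)
Step 2: (11, -11, 0) -> (-(0), -(11), -(-11)) = (0, -11, 11)
Step 3: (0, -11, 11) -> (-(11), -(0), -(-11)) = (-11, 0, 11)
Step 4: (-11, 0, 11) -> (-(11), -(-11), -(0)) = (-11, 11, 0)
Step 5: (-11, 11, 0) -> (-(0), -(-11), -(11)) = (0, 11, -11)

Answer: 0 11 -11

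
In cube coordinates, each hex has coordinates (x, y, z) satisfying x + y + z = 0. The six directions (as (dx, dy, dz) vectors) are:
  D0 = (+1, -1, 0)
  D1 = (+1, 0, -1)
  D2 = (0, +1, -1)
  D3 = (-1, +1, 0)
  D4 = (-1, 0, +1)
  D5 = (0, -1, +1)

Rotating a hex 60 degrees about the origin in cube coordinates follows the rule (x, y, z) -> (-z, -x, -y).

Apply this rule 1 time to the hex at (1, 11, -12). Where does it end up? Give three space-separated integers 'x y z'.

Start: (1, 11, -12)
Step 1: (1, 11, -12) -> (-(-12), -(1), -(11)) = (12, -1, -11)

Answer: 12 -1 -11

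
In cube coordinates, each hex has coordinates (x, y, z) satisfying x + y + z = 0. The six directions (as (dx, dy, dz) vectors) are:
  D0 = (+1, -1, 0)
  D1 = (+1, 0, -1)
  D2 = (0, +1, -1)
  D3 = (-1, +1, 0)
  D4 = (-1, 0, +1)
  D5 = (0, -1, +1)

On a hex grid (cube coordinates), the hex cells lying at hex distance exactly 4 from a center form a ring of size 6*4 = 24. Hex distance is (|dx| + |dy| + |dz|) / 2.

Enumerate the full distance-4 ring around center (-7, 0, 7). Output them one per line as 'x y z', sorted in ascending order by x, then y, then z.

Answer: -11 0 11
-11 1 10
-11 2 9
-11 3 8
-11 4 7
-10 -1 11
-10 4 6
-9 -2 11
-9 4 5
-8 -3 11
-8 4 4
-7 -4 11
-7 4 3
-6 -4 10
-6 3 3
-5 -4 9
-5 2 3
-4 -4 8
-4 1 3
-3 -4 7
-3 -3 6
-3 -2 5
-3 -1 4
-3 0 3

Derivation:
Walk ring at distance 4 from (-7, 0, 7):
Start at center + D4*4 = (-11, 0, 11)
  hex 0: (-11, 0, 11)
  hex 1: (-10, -1, 11)
  hex 2: (-9, -2, 11)
  hex 3: (-8, -3, 11)
  hex 4: (-7, -4, 11)
  hex 5: (-6, -4, 10)
  hex 6: (-5, -4, 9)
  hex 7: (-4, -4, 8)
  hex 8: (-3, -4, 7)
  hex 9: (-3, -3, 6)
  hex 10: (-3, -2, 5)
  hex 11: (-3, -1, 4)
  hex 12: (-3, 0, 3)
  hex 13: (-4, 1, 3)
  hex 14: (-5, 2, 3)
  hex 15: (-6, 3, 3)
  hex 16: (-7, 4, 3)
  hex 17: (-8, 4, 4)
  hex 18: (-9, 4, 5)
  hex 19: (-10, 4, 6)
  hex 20: (-11, 4, 7)
  hex 21: (-11, 3, 8)
  hex 22: (-11, 2, 9)
  hex 23: (-11, 1, 10)
Sorted: 24 hexes.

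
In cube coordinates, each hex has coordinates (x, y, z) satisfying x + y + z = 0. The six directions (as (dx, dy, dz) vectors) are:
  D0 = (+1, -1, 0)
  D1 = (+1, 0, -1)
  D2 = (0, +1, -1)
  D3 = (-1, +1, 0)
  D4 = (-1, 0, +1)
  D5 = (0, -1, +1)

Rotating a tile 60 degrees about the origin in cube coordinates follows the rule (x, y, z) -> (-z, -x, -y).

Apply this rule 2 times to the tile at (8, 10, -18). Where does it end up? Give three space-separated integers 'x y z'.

Answer: 10 -18 8

Derivation:
Start: (8, 10, -18)
Step 1: (8, 10, -18) -> (-(-18), -(8), -(10)) = (18, -8, -10)
Step 2: (18, -8, -10) -> (-(-10), -(18), -(-8)) = (10, -18, 8)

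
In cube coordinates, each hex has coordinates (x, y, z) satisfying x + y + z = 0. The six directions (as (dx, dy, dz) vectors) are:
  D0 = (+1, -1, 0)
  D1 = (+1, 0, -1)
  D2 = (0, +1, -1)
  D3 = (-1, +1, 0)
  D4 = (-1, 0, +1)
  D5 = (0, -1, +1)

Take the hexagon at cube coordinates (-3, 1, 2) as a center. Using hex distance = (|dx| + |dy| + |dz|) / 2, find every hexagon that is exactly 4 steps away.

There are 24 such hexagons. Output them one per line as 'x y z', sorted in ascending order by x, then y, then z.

Walk ring at distance 4 from (-3, 1, 2):
Start at center + D4*4 = (-7, 1, 6)
  hex 0: (-7, 1, 6)
  hex 1: (-6, 0, 6)
  hex 2: (-5, -1, 6)
  hex 3: (-4, -2, 6)
  hex 4: (-3, -3, 6)
  hex 5: (-2, -3, 5)
  hex 6: (-1, -3, 4)
  hex 7: (0, -3, 3)
  hex 8: (1, -3, 2)
  hex 9: (1, -2, 1)
  hex 10: (1, -1, 0)
  hex 11: (1, 0, -1)
  hex 12: (1, 1, -2)
  hex 13: (0, 2, -2)
  hex 14: (-1, 3, -2)
  hex 15: (-2, 4, -2)
  hex 16: (-3, 5, -2)
  hex 17: (-4, 5, -1)
  hex 18: (-5, 5, 0)
  hex 19: (-6, 5, 1)
  hex 20: (-7, 5, 2)
  hex 21: (-7, 4, 3)
  hex 22: (-7, 3, 4)
  hex 23: (-7, 2, 5)
Sorted: 24 hexes.

Answer: -7 1 6
-7 2 5
-7 3 4
-7 4 3
-7 5 2
-6 0 6
-6 5 1
-5 -1 6
-5 5 0
-4 -2 6
-4 5 -1
-3 -3 6
-3 5 -2
-2 -3 5
-2 4 -2
-1 -3 4
-1 3 -2
0 -3 3
0 2 -2
1 -3 2
1 -2 1
1 -1 0
1 0 -1
1 1 -2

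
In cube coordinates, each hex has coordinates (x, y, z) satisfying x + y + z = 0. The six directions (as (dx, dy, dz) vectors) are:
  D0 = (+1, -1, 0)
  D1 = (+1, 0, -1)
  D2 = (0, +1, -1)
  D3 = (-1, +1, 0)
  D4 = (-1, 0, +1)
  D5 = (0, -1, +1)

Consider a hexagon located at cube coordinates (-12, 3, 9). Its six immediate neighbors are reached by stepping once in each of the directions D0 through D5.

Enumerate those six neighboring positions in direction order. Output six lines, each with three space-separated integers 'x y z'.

Center: (-12, 3, 9). Add each direction:
  D0: (-12, 3, 9) + (1, -1, 0) = (-11, 2, 9)
  D1: (-12, 3, 9) + (1, 0, -1) = (-11, 3, 8)
  D2: (-12, 3, 9) + (0, 1, -1) = (-12, 4, 8)
  D3: (-12, 3, 9) + (-1, 1, 0) = (-13, 4, 9)
  D4: (-12, 3, 9) + (-1, 0, 1) = (-13, 3, 10)
  D5: (-12, 3, 9) + (0, -1, 1) = (-12, 2, 10)

Answer: -11 2 9
-11 3 8
-12 4 8
-13 4 9
-13 3 10
-12 2 10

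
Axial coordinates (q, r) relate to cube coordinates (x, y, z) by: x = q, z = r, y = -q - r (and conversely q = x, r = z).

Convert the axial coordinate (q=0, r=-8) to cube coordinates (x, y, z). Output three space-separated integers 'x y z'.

Answer: 0 8 -8

Derivation:
x = q = 0
z = r = -8
y = -x - z = -(0) - (-8) = 8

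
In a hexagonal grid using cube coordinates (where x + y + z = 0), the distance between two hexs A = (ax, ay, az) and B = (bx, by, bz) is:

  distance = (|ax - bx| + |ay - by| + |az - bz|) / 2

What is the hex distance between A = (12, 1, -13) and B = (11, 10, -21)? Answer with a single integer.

|ax - bx| = |12 - 11| = 1
|ay - by| = |1 - 10| = 9
|az - bz| = |-13 - (-21)| = 8
distance = (1 + 9 + 8) / 2 = 18 / 2 = 9

Answer: 9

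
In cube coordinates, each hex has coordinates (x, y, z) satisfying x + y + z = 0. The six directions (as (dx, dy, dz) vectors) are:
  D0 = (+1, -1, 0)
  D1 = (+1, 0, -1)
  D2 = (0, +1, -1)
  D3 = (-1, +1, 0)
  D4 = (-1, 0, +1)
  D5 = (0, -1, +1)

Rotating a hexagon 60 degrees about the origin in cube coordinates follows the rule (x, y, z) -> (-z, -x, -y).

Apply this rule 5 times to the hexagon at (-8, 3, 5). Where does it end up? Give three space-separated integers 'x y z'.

Start: (-8, 3, 5)
Step 1: (-8, 3, 5) -> (-(5), -(-8), -(3)) = (-5, 8, -3)
Step 2: (-5, 8, -3) -> (-(-3), -(-5), -(8)) = (3, 5, -8)
Step 3: (3, 5, -8) -> (-(-8), -(3), -(5)) = (8, -3, -5)
Step 4: (8, -3, -5) -> (-(-5), -(8), -(-3)) = (5, -8, 3)
Step 5: (5, -8, 3) -> (-(3), -(5), -(-8)) = (-3, -5, 8)

Answer: -3 -5 8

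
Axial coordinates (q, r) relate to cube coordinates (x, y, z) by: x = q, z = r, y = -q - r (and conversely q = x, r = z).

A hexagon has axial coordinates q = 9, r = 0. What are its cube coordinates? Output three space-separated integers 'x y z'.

x = q = 9
z = r = 0
y = -x - z = -(9) - (0) = -9

Answer: 9 -9 0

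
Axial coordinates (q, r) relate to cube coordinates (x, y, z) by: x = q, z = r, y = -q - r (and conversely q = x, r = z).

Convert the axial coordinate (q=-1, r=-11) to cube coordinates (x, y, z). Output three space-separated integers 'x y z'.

x = q = -1
z = r = -11
y = -x - z = -(-1) - (-11) = 12

Answer: -1 12 -11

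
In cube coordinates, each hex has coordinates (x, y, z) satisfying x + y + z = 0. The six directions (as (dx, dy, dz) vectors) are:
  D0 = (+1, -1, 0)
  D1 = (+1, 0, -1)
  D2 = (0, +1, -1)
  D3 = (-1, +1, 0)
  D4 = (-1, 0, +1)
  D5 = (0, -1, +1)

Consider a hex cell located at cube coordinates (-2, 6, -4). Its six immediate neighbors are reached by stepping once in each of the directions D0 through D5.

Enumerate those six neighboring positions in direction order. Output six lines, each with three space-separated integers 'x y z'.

Center: (-2, 6, -4). Add each direction:
  D0: (-2, 6, -4) + (1, -1, 0) = (-1, 5, -4)
  D1: (-2, 6, -4) + (1, 0, -1) = (-1, 6, -5)
  D2: (-2, 6, -4) + (0, 1, -1) = (-2, 7, -5)
  D3: (-2, 6, -4) + (-1, 1, 0) = (-3, 7, -4)
  D4: (-2, 6, -4) + (-1, 0, 1) = (-3, 6, -3)
  D5: (-2, 6, -4) + (0, -1, 1) = (-2, 5, -3)

Answer: -1 5 -4
-1 6 -5
-2 7 -5
-3 7 -4
-3 6 -3
-2 5 -3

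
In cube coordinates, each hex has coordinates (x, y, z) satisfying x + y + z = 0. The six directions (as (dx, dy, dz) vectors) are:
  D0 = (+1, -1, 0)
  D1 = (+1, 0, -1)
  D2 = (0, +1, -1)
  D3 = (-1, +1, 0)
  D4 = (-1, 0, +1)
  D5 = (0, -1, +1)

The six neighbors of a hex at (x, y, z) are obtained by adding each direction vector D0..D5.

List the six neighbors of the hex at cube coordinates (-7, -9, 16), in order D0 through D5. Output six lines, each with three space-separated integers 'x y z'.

Answer: -6 -10 16
-6 -9 15
-7 -8 15
-8 -8 16
-8 -9 17
-7 -10 17

Derivation:
Center: (-7, -9, 16). Add each direction:
  D0: (-7, -9, 16) + (1, -1, 0) = (-6, -10, 16)
  D1: (-7, -9, 16) + (1, 0, -1) = (-6, -9, 15)
  D2: (-7, -9, 16) + (0, 1, -1) = (-7, -8, 15)
  D3: (-7, -9, 16) + (-1, 1, 0) = (-8, -8, 16)
  D4: (-7, -9, 16) + (-1, 0, 1) = (-8, -9, 17)
  D5: (-7, -9, 16) + (0, -1, 1) = (-7, -10, 17)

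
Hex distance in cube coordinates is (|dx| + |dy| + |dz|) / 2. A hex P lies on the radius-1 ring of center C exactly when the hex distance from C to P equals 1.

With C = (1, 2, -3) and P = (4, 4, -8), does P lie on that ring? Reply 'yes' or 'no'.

|px - cx| = |4 - 1| = 3
|py - cy| = |4 - 2| = 2
|pz - cz| = |-8 - (-3)| = 5
distance = (3+2+5)/2 = 10/2 = 5
radius = 1; distance != radius -> no

Answer: no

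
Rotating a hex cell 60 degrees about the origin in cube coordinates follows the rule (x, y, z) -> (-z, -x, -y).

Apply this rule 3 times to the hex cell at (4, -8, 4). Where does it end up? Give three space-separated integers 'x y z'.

Answer: -4 8 -4

Derivation:
Start: (4, -8, 4)
Step 1: (4, -8, 4) -> (-(4), -(4), -(-8)) = (-4, -4, 8)
Step 2: (-4, -4, 8) -> (-(8), -(-4), -(-4)) = (-8, 4, 4)
Step 3: (-8, 4, 4) -> (-(4), -(-8), -(4)) = (-4, 8, -4)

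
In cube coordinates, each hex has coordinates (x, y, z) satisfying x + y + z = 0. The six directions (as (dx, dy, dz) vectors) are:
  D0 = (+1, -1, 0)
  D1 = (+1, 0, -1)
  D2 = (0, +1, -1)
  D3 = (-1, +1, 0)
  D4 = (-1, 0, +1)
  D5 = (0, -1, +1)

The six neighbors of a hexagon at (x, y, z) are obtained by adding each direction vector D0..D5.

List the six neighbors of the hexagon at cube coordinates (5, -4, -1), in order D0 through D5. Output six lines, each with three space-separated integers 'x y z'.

Answer: 6 -5 -1
6 -4 -2
5 -3 -2
4 -3 -1
4 -4 0
5 -5 0

Derivation:
Center: (5, -4, -1). Add each direction:
  D0: (5, -4, -1) + (1, -1, 0) = (6, -5, -1)
  D1: (5, -4, -1) + (1, 0, -1) = (6, -4, -2)
  D2: (5, -4, -1) + (0, 1, -1) = (5, -3, -2)
  D3: (5, -4, -1) + (-1, 1, 0) = (4, -3, -1)
  D4: (5, -4, -1) + (-1, 0, 1) = (4, -4, 0)
  D5: (5, -4, -1) + (0, -1, 1) = (5, -5, 0)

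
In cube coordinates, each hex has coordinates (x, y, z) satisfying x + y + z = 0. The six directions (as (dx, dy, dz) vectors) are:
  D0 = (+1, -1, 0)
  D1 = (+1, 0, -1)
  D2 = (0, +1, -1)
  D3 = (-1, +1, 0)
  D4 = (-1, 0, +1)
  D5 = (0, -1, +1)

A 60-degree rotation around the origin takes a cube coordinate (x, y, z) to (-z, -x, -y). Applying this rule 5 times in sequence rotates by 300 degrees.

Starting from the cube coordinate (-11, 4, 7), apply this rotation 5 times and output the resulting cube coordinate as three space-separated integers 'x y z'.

Answer: -4 -7 11

Derivation:
Start: (-11, 4, 7)
Step 1: (-11, 4, 7) -> (-(7), -(-11), -(4)) = (-7, 11, -4)
Step 2: (-7, 11, -4) -> (-(-4), -(-7), -(11)) = (4, 7, -11)
Step 3: (4, 7, -11) -> (-(-11), -(4), -(7)) = (11, -4, -7)
Step 4: (11, -4, -7) -> (-(-7), -(11), -(-4)) = (7, -11, 4)
Step 5: (7, -11, 4) -> (-(4), -(7), -(-11)) = (-4, -7, 11)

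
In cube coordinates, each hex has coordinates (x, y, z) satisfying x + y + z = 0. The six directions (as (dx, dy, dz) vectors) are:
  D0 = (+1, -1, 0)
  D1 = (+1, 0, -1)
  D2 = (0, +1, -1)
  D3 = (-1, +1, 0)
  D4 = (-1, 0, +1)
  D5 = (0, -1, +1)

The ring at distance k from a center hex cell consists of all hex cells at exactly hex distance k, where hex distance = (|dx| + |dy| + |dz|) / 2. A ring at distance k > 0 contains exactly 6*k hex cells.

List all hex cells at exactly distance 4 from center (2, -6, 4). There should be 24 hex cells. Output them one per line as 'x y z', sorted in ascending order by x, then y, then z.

Answer: -2 -6 8
-2 -5 7
-2 -4 6
-2 -3 5
-2 -2 4
-1 -7 8
-1 -2 3
0 -8 8
0 -2 2
1 -9 8
1 -2 1
2 -10 8
2 -2 0
3 -10 7
3 -3 0
4 -10 6
4 -4 0
5 -10 5
5 -5 0
6 -10 4
6 -9 3
6 -8 2
6 -7 1
6 -6 0

Derivation:
Walk ring at distance 4 from (2, -6, 4):
Start at center + D4*4 = (-2, -6, 8)
  hex 0: (-2, -6, 8)
  hex 1: (-1, -7, 8)
  hex 2: (0, -8, 8)
  hex 3: (1, -9, 8)
  hex 4: (2, -10, 8)
  hex 5: (3, -10, 7)
  hex 6: (4, -10, 6)
  hex 7: (5, -10, 5)
  hex 8: (6, -10, 4)
  hex 9: (6, -9, 3)
  hex 10: (6, -8, 2)
  hex 11: (6, -7, 1)
  hex 12: (6, -6, 0)
  hex 13: (5, -5, 0)
  hex 14: (4, -4, 0)
  hex 15: (3, -3, 0)
  hex 16: (2, -2, 0)
  hex 17: (1, -2, 1)
  hex 18: (0, -2, 2)
  hex 19: (-1, -2, 3)
  hex 20: (-2, -2, 4)
  hex 21: (-2, -3, 5)
  hex 22: (-2, -4, 6)
  hex 23: (-2, -5, 7)
Sorted: 24 hexes.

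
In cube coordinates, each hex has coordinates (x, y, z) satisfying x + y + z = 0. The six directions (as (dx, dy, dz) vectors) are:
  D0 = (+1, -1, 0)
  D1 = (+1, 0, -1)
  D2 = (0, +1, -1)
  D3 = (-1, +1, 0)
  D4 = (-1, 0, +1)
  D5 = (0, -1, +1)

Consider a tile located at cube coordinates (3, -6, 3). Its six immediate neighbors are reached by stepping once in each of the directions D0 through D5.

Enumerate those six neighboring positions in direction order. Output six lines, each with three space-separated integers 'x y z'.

Answer: 4 -7 3
4 -6 2
3 -5 2
2 -5 3
2 -6 4
3 -7 4

Derivation:
Center: (3, -6, 3). Add each direction:
  D0: (3, -6, 3) + (1, -1, 0) = (4, -7, 3)
  D1: (3, -6, 3) + (1, 0, -1) = (4, -6, 2)
  D2: (3, -6, 3) + (0, 1, -1) = (3, -5, 2)
  D3: (3, -6, 3) + (-1, 1, 0) = (2, -5, 3)
  D4: (3, -6, 3) + (-1, 0, 1) = (2, -6, 4)
  D5: (3, -6, 3) + (0, -1, 1) = (3, -7, 4)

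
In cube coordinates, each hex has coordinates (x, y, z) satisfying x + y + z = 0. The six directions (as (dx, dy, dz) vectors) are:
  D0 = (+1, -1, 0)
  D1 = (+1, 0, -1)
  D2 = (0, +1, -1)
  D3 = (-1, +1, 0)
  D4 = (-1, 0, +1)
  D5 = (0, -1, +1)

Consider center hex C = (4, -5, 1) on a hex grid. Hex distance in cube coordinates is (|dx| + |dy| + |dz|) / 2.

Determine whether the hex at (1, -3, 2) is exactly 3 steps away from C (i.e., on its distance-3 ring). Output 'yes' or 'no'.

|px - cx| = |1 - 4| = 3
|py - cy| = |-3 - (-5)| = 2
|pz - cz| = |2 - 1| = 1
distance = (3+2+1)/2 = 6/2 = 3
radius = 3; distance == radius -> yes

Answer: yes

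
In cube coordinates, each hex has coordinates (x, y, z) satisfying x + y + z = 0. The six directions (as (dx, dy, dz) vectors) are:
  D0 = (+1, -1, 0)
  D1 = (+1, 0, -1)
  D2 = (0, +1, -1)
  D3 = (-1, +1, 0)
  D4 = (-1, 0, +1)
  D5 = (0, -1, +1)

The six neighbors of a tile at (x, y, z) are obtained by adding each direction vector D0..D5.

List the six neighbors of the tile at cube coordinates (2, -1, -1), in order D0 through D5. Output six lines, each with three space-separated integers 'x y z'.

Answer: 3 -2 -1
3 -1 -2
2 0 -2
1 0 -1
1 -1 0
2 -2 0

Derivation:
Center: (2, -1, -1). Add each direction:
  D0: (2, -1, -1) + (1, -1, 0) = (3, -2, -1)
  D1: (2, -1, -1) + (1, 0, -1) = (3, -1, -2)
  D2: (2, -1, -1) + (0, 1, -1) = (2, 0, -2)
  D3: (2, -1, -1) + (-1, 1, 0) = (1, 0, -1)
  D4: (2, -1, -1) + (-1, 0, 1) = (1, -1, 0)
  D5: (2, -1, -1) + (0, -1, 1) = (2, -2, 0)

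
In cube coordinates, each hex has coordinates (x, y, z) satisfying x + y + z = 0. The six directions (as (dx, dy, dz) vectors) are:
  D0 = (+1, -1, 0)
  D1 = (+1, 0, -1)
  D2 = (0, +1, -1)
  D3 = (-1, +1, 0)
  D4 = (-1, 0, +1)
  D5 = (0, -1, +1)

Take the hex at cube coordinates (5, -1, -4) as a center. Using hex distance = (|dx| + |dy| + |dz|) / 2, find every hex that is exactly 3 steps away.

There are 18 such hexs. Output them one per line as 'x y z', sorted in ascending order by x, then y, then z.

Answer: 2 -1 -1
2 0 -2
2 1 -3
2 2 -4
3 -2 -1
3 2 -5
4 -3 -1
4 2 -6
5 -4 -1
5 2 -7
6 -4 -2
6 1 -7
7 -4 -3
7 0 -7
8 -4 -4
8 -3 -5
8 -2 -6
8 -1 -7

Derivation:
Walk ring at distance 3 from (5, -1, -4):
Start at center + D4*3 = (2, -1, -1)
  hex 0: (2, -1, -1)
  hex 1: (3, -2, -1)
  hex 2: (4, -3, -1)
  hex 3: (5, -4, -1)
  hex 4: (6, -4, -2)
  hex 5: (7, -4, -3)
  hex 6: (8, -4, -4)
  hex 7: (8, -3, -5)
  hex 8: (8, -2, -6)
  hex 9: (8, -1, -7)
  hex 10: (7, 0, -7)
  hex 11: (6, 1, -7)
  hex 12: (5, 2, -7)
  hex 13: (4, 2, -6)
  hex 14: (3, 2, -5)
  hex 15: (2, 2, -4)
  hex 16: (2, 1, -3)
  hex 17: (2, 0, -2)
Sorted: 18 hexes.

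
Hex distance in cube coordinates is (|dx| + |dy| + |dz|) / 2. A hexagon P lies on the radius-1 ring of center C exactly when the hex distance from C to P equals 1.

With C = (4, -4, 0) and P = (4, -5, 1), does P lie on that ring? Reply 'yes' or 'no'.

Answer: yes

Derivation:
|px - cx| = |4 - 4| = 0
|py - cy| = |-5 - (-4)| = 1
|pz - cz| = |1 - 0| = 1
distance = (0+1+1)/2 = 2/2 = 1
radius = 1; distance == radius -> yes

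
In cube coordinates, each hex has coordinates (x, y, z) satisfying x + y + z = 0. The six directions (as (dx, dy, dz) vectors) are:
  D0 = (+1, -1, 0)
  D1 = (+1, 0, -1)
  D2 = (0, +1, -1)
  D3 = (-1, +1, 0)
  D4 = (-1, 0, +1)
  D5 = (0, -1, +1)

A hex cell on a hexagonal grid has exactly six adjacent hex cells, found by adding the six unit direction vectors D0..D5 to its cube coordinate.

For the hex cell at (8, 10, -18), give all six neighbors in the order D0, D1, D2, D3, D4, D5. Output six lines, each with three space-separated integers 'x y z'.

Center: (8, 10, -18). Add each direction:
  D0: (8, 10, -18) + (1, -1, 0) = (9, 9, -18)
  D1: (8, 10, -18) + (1, 0, -1) = (9, 10, -19)
  D2: (8, 10, -18) + (0, 1, -1) = (8, 11, -19)
  D3: (8, 10, -18) + (-1, 1, 0) = (7, 11, -18)
  D4: (8, 10, -18) + (-1, 0, 1) = (7, 10, -17)
  D5: (8, 10, -18) + (0, -1, 1) = (8, 9, -17)

Answer: 9 9 -18
9 10 -19
8 11 -19
7 11 -18
7 10 -17
8 9 -17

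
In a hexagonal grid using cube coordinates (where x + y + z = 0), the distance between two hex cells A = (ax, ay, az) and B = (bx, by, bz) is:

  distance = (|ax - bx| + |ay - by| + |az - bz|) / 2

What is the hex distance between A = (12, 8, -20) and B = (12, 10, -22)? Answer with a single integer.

|ax - bx| = |12 - 12| = 0
|ay - by| = |8 - 10| = 2
|az - bz| = |-20 - (-22)| = 2
distance = (0 + 2 + 2) / 2 = 4 / 2 = 2

Answer: 2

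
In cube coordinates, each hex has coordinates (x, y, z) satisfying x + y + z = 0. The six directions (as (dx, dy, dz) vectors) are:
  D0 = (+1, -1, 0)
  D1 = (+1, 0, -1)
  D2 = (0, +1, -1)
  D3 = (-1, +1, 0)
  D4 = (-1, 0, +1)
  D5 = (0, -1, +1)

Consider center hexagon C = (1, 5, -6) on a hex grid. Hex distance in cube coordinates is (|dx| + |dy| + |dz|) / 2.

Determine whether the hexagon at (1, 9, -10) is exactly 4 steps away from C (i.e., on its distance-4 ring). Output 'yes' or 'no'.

|px - cx| = |1 - 1| = 0
|py - cy| = |9 - 5| = 4
|pz - cz| = |-10 - (-6)| = 4
distance = (0+4+4)/2 = 8/2 = 4
radius = 4; distance == radius -> yes

Answer: yes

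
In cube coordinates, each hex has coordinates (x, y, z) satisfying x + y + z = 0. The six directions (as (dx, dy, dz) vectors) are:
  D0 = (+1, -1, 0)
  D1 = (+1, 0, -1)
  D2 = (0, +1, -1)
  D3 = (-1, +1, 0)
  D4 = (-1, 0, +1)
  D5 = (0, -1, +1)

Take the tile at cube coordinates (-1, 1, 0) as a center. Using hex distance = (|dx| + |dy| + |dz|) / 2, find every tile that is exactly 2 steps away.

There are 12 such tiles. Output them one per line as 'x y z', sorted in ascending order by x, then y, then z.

Walk ring at distance 2 from (-1, 1, 0):
Start at center + D4*2 = (-3, 1, 2)
  hex 0: (-3, 1, 2)
  hex 1: (-2, 0, 2)
  hex 2: (-1, -1, 2)
  hex 3: (0, -1, 1)
  hex 4: (1, -1, 0)
  hex 5: (1, 0, -1)
  hex 6: (1, 1, -2)
  hex 7: (0, 2, -2)
  hex 8: (-1, 3, -2)
  hex 9: (-2, 3, -1)
  hex 10: (-3, 3, 0)
  hex 11: (-3, 2, 1)
Sorted: 12 hexes.

Answer: -3 1 2
-3 2 1
-3 3 0
-2 0 2
-2 3 -1
-1 -1 2
-1 3 -2
0 -1 1
0 2 -2
1 -1 0
1 0 -1
1 1 -2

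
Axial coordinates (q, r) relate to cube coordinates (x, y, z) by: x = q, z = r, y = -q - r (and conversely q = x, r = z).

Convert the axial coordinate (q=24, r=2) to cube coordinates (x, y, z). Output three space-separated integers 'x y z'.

x = q = 24
z = r = 2
y = -x - z = -(24) - (2) = -26

Answer: 24 -26 2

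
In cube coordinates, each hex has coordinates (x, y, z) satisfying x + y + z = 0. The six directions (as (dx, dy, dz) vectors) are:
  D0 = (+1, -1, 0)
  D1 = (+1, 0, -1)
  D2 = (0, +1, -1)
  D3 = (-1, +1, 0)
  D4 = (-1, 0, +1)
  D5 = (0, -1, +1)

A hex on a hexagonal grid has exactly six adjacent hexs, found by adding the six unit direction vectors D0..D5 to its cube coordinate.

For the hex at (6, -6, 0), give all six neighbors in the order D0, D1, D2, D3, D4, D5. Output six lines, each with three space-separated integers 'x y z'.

Center: (6, -6, 0). Add each direction:
  D0: (6, -6, 0) + (1, -1, 0) = (7, -7, 0)
  D1: (6, -6, 0) + (1, 0, -1) = (7, -6, -1)
  D2: (6, -6, 0) + (0, 1, -1) = (6, -5, -1)
  D3: (6, -6, 0) + (-1, 1, 0) = (5, -5, 0)
  D4: (6, -6, 0) + (-1, 0, 1) = (5, -6, 1)
  D5: (6, -6, 0) + (0, -1, 1) = (6, -7, 1)

Answer: 7 -7 0
7 -6 -1
6 -5 -1
5 -5 0
5 -6 1
6 -7 1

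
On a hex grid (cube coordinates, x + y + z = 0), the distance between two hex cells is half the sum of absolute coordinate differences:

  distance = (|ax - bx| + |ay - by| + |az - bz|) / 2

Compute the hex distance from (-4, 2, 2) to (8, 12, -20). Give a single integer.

Answer: 22

Derivation:
|ax - bx| = |-4 - 8| = 12
|ay - by| = |2 - 12| = 10
|az - bz| = |2 - (-20)| = 22
distance = (12 + 10 + 22) / 2 = 44 / 2 = 22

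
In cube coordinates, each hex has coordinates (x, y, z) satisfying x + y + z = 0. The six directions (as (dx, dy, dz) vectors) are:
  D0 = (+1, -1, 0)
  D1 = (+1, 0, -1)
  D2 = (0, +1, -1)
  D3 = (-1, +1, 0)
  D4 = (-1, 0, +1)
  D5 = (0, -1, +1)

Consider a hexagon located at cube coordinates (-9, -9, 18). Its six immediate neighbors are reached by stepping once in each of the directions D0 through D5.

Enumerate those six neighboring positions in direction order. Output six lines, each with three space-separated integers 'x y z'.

Answer: -8 -10 18
-8 -9 17
-9 -8 17
-10 -8 18
-10 -9 19
-9 -10 19

Derivation:
Center: (-9, -9, 18). Add each direction:
  D0: (-9, -9, 18) + (1, -1, 0) = (-8, -10, 18)
  D1: (-9, -9, 18) + (1, 0, -1) = (-8, -9, 17)
  D2: (-9, -9, 18) + (0, 1, -1) = (-9, -8, 17)
  D3: (-9, -9, 18) + (-1, 1, 0) = (-10, -8, 18)
  D4: (-9, -9, 18) + (-1, 0, 1) = (-10, -9, 19)
  D5: (-9, -9, 18) + (0, -1, 1) = (-9, -10, 19)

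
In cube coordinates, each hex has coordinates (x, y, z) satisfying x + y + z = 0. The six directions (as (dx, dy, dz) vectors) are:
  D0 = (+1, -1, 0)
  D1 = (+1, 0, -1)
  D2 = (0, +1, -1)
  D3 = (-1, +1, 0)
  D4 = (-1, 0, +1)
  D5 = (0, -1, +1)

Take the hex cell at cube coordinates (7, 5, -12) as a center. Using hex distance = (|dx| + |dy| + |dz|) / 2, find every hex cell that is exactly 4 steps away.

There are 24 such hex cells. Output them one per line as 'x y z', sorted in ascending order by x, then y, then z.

Walk ring at distance 4 from (7, 5, -12):
Start at center + D4*4 = (3, 5, -8)
  hex 0: (3, 5, -8)
  hex 1: (4, 4, -8)
  hex 2: (5, 3, -8)
  hex 3: (6, 2, -8)
  hex 4: (7, 1, -8)
  hex 5: (8, 1, -9)
  hex 6: (9, 1, -10)
  hex 7: (10, 1, -11)
  hex 8: (11, 1, -12)
  hex 9: (11, 2, -13)
  hex 10: (11, 3, -14)
  hex 11: (11, 4, -15)
  hex 12: (11, 5, -16)
  hex 13: (10, 6, -16)
  hex 14: (9, 7, -16)
  hex 15: (8, 8, -16)
  hex 16: (7, 9, -16)
  hex 17: (6, 9, -15)
  hex 18: (5, 9, -14)
  hex 19: (4, 9, -13)
  hex 20: (3, 9, -12)
  hex 21: (3, 8, -11)
  hex 22: (3, 7, -10)
  hex 23: (3, 6, -9)
Sorted: 24 hexes.

Answer: 3 5 -8
3 6 -9
3 7 -10
3 8 -11
3 9 -12
4 4 -8
4 9 -13
5 3 -8
5 9 -14
6 2 -8
6 9 -15
7 1 -8
7 9 -16
8 1 -9
8 8 -16
9 1 -10
9 7 -16
10 1 -11
10 6 -16
11 1 -12
11 2 -13
11 3 -14
11 4 -15
11 5 -16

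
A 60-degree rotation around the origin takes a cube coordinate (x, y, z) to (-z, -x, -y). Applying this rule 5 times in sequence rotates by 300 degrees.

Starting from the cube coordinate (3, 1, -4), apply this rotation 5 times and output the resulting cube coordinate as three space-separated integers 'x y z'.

Start: (3, 1, -4)
Step 1: (3, 1, -4) -> (-(-4), -(3), -(1)) = (4, -3, -1)
Step 2: (4, -3, -1) -> (-(-1), -(4), -(-3)) = (1, -4, 3)
Step 3: (1, -4, 3) -> (-(3), -(1), -(-4)) = (-3, -1, 4)
Step 4: (-3, -1, 4) -> (-(4), -(-3), -(-1)) = (-4, 3, 1)
Step 5: (-4, 3, 1) -> (-(1), -(-4), -(3)) = (-1, 4, -3)

Answer: -1 4 -3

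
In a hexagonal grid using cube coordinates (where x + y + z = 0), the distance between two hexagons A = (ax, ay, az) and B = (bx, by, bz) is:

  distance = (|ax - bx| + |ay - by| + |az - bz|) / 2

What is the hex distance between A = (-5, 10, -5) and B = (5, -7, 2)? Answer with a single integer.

|ax - bx| = |-5 - 5| = 10
|ay - by| = |10 - (-7)| = 17
|az - bz| = |-5 - 2| = 7
distance = (10 + 17 + 7) / 2 = 34 / 2 = 17

Answer: 17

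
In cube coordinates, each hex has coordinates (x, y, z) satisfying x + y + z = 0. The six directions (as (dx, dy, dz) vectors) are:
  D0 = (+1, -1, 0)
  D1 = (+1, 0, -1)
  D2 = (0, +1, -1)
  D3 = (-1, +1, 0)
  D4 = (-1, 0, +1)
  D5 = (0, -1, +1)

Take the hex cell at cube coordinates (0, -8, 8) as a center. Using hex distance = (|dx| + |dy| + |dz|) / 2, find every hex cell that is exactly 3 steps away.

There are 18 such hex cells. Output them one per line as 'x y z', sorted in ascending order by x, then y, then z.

Answer: -3 -8 11
-3 -7 10
-3 -6 9
-3 -5 8
-2 -9 11
-2 -5 7
-1 -10 11
-1 -5 6
0 -11 11
0 -5 5
1 -11 10
1 -6 5
2 -11 9
2 -7 5
3 -11 8
3 -10 7
3 -9 6
3 -8 5

Derivation:
Walk ring at distance 3 from (0, -8, 8):
Start at center + D4*3 = (-3, -8, 11)
  hex 0: (-3, -8, 11)
  hex 1: (-2, -9, 11)
  hex 2: (-1, -10, 11)
  hex 3: (0, -11, 11)
  hex 4: (1, -11, 10)
  hex 5: (2, -11, 9)
  hex 6: (3, -11, 8)
  hex 7: (3, -10, 7)
  hex 8: (3, -9, 6)
  hex 9: (3, -8, 5)
  hex 10: (2, -7, 5)
  hex 11: (1, -6, 5)
  hex 12: (0, -5, 5)
  hex 13: (-1, -5, 6)
  hex 14: (-2, -5, 7)
  hex 15: (-3, -5, 8)
  hex 16: (-3, -6, 9)
  hex 17: (-3, -7, 10)
Sorted: 18 hexes.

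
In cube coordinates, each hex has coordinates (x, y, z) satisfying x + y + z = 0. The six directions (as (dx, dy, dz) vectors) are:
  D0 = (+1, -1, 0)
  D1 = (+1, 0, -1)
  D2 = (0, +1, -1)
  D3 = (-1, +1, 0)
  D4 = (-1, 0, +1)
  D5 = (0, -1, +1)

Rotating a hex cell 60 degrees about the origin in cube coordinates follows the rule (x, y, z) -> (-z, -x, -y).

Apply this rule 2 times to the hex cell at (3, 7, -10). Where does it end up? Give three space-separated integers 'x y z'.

Start: (3, 7, -10)
Step 1: (3, 7, -10) -> (-(-10), -(3), -(7)) = (10, -3, -7)
Step 2: (10, -3, -7) -> (-(-7), -(10), -(-3)) = (7, -10, 3)

Answer: 7 -10 3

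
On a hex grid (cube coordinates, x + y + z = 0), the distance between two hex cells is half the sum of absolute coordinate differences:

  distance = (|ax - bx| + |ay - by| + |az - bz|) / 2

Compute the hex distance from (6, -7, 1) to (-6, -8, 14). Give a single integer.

|ax - bx| = |6 - (-6)| = 12
|ay - by| = |-7 - (-8)| = 1
|az - bz| = |1 - 14| = 13
distance = (12 + 1 + 13) / 2 = 26 / 2 = 13

Answer: 13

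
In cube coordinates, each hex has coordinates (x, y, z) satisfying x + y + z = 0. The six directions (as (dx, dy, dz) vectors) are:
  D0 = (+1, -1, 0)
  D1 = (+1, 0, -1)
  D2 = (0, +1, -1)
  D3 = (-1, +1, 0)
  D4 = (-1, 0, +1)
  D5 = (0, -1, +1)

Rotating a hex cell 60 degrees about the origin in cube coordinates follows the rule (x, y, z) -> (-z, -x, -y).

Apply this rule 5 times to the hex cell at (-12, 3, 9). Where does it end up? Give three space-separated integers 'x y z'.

Answer: -3 -9 12

Derivation:
Start: (-12, 3, 9)
Step 1: (-12, 3, 9) -> (-(9), -(-12), -(3)) = (-9, 12, -3)
Step 2: (-9, 12, -3) -> (-(-3), -(-9), -(12)) = (3, 9, -12)
Step 3: (3, 9, -12) -> (-(-12), -(3), -(9)) = (12, -3, -9)
Step 4: (12, -3, -9) -> (-(-9), -(12), -(-3)) = (9, -12, 3)
Step 5: (9, -12, 3) -> (-(3), -(9), -(-12)) = (-3, -9, 12)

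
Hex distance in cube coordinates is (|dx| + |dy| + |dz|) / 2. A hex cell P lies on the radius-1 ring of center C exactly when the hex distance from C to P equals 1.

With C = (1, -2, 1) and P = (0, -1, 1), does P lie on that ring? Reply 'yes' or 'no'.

|px - cx| = |0 - 1| = 1
|py - cy| = |-1 - (-2)| = 1
|pz - cz| = |1 - 1| = 0
distance = (1+1+0)/2 = 2/2 = 1
radius = 1; distance == radius -> yes

Answer: yes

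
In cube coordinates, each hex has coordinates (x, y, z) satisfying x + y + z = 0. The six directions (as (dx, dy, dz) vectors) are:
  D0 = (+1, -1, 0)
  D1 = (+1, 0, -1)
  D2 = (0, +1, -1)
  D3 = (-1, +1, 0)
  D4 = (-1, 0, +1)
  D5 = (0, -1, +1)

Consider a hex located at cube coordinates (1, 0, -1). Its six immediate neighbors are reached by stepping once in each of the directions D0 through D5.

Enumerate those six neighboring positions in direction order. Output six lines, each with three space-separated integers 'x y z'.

Center: (1, 0, -1). Add each direction:
  D0: (1, 0, -1) + (1, -1, 0) = (2, -1, -1)
  D1: (1, 0, -1) + (1, 0, -1) = (2, 0, -2)
  D2: (1, 0, -1) + (0, 1, -1) = (1, 1, -2)
  D3: (1, 0, -1) + (-1, 1, 0) = (0, 1, -1)
  D4: (1, 0, -1) + (-1, 0, 1) = (0, 0, 0)
  D5: (1, 0, -1) + (0, -1, 1) = (1, -1, 0)

Answer: 2 -1 -1
2 0 -2
1 1 -2
0 1 -1
0 0 0
1 -1 0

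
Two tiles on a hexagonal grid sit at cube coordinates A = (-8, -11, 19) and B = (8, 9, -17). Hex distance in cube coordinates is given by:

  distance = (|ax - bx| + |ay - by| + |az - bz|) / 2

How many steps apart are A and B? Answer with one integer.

Answer: 36

Derivation:
|ax - bx| = |-8 - 8| = 16
|ay - by| = |-11 - 9| = 20
|az - bz| = |19 - (-17)| = 36
distance = (16 + 20 + 36) / 2 = 72 / 2 = 36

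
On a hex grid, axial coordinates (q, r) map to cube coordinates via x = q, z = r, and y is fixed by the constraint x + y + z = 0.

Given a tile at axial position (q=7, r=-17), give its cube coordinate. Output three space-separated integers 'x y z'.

x = q = 7
z = r = -17
y = -x - z = -(7) - (-17) = 10

Answer: 7 10 -17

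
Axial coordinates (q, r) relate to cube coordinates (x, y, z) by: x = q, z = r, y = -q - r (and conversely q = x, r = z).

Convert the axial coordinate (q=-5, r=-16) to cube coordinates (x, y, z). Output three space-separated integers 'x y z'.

Answer: -5 21 -16

Derivation:
x = q = -5
z = r = -16
y = -x - z = -(-5) - (-16) = 21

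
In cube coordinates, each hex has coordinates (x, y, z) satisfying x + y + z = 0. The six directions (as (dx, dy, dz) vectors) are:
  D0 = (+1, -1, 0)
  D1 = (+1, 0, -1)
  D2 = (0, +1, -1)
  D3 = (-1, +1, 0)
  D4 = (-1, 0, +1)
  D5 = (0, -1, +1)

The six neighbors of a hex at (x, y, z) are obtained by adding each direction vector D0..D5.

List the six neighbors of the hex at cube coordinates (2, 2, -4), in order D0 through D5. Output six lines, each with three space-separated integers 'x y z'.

Center: (2, 2, -4). Add each direction:
  D0: (2, 2, -4) + (1, -1, 0) = (3, 1, -4)
  D1: (2, 2, -4) + (1, 0, -1) = (3, 2, -5)
  D2: (2, 2, -4) + (0, 1, -1) = (2, 3, -5)
  D3: (2, 2, -4) + (-1, 1, 0) = (1, 3, -4)
  D4: (2, 2, -4) + (-1, 0, 1) = (1, 2, -3)
  D5: (2, 2, -4) + (0, -1, 1) = (2, 1, -3)

Answer: 3 1 -4
3 2 -5
2 3 -5
1 3 -4
1 2 -3
2 1 -3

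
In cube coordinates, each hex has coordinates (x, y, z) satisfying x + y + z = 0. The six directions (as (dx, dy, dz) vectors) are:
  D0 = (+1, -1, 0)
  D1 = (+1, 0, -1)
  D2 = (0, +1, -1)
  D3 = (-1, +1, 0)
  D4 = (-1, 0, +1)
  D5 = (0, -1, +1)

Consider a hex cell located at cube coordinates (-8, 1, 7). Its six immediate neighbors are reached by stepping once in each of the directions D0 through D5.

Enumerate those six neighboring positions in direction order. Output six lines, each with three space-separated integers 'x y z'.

Answer: -7 0 7
-7 1 6
-8 2 6
-9 2 7
-9 1 8
-8 0 8

Derivation:
Center: (-8, 1, 7). Add each direction:
  D0: (-8, 1, 7) + (1, -1, 0) = (-7, 0, 7)
  D1: (-8, 1, 7) + (1, 0, -1) = (-7, 1, 6)
  D2: (-8, 1, 7) + (0, 1, -1) = (-8, 2, 6)
  D3: (-8, 1, 7) + (-1, 1, 0) = (-9, 2, 7)
  D4: (-8, 1, 7) + (-1, 0, 1) = (-9, 1, 8)
  D5: (-8, 1, 7) + (0, -1, 1) = (-8, 0, 8)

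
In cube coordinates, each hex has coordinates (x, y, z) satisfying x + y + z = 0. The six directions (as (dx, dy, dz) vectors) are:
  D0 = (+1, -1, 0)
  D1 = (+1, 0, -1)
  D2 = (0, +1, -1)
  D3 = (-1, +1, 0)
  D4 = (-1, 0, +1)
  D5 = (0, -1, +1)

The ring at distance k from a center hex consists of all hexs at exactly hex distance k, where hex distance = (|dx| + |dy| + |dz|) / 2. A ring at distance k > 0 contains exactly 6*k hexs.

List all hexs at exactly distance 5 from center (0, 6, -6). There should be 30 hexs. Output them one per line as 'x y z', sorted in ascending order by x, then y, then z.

Walk ring at distance 5 from (0, 6, -6):
Start at center + D4*5 = (-5, 6, -1)
  hex 0: (-5, 6, -1)
  hex 1: (-4, 5, -1)
  hex 2: (-3, 4, -1)
  hex 3: (-2, 3, -1)
  hex 4: (-1, 2, -1)
  hex 5: (0, 1, -1)
  hex 6: (1, 1, -2)
  hex 7: (2, 1, -3)
  hex 8: (3, 1, -4)
  hex 9: (4, 1, -5)
  hex 10: (5, 1, -6)
  hex 11: (5, 2, -7)
  hex 12: (5, 3, -8)
  hex 13: (5, 4, -9)
  hex 14: (5, 5, -10)
  hex 15: (5, 6, -11)
  hex 16: (4, 7, -11)
  hex 17: (3, 8, -11)
  hex 18: (2, 9, -11)
  hex 19: (1, 10, -11)
  hex 20: (0, 11, -11)
  hex 21: (-1, 11, -10)
  hex 22: (-2, 11, -9)
  hex 23: (-3, 11, -8)
  hex 24: (-4, 11, -7)
  hex 25: (-5, 11, -6)
  hex 26: (-5, 10, -5)
  hex 27: (-5, 9, -4)
  hex 28: (-5, 8, -3)
  hex 29: (-5, 7, -2)
Sorted: 30 hexes.

Answer: -5 6 -1
-5 7 -2
-5 8 -3
-5 9 -4
-5 10 -5
-5 11 -6
-4 5 -1
-4 11 -7
-3 4 -1
-3 11 -8
-2 3 -1
-2 11 -9
-1 2 -1
-1 11 -10
0 1 -1
0 11 -11
1 1 -2
1 10 -11
2 1 -3
2 9 -11
3 1 -4
3 8 -11
4 1 -5
4 7 -11
5 1 -6
5 2 -7
5 3 -8
5 4 -9
5 5 -10
5 6 -11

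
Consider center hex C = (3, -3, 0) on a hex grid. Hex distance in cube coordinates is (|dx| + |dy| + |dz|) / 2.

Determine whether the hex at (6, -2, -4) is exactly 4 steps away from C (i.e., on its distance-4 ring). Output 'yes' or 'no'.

Answer: yes

Derivation:
|px - cx| = |6 - 3| = 3
|py - cy| = |-2 - (-3)| = 1
|pz - cz| = |-4 - 0| = 4
distance = (3+1+4)/2 = 8/2 = 4
radius = 4; distance == radius -> yes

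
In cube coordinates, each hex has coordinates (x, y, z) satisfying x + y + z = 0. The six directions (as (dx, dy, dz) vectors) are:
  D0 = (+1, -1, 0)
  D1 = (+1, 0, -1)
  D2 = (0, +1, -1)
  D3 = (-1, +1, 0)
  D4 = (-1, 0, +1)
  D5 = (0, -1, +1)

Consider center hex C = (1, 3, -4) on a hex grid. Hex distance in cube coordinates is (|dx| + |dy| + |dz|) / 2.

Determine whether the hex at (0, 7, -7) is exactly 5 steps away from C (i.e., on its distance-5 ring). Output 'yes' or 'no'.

Answer: no

Derivation:
|px - cx| = |0 - 1| = 1
|py - cy| = |7 - 3| = 4
|pz - cz| = |-7 - (-4)| = 3
distance = (1+4+3)/2 = 8/2 = 4
radius = 5; distance != radius -> no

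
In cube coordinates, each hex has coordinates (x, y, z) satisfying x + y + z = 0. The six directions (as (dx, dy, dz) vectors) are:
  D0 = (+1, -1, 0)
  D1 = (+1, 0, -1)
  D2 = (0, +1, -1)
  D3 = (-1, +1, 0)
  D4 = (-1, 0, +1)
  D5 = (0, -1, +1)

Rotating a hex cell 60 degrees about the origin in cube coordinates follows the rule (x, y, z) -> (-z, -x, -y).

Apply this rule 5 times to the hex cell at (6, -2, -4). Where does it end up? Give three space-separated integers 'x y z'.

Answer: 2 4 -6

Derivation:
Start: (6, -2, -4)
Step 1: (6, -2, -4) -> (-(-4), -(6), -(-2)) = (4, -6, 2)
Step 2: (4, -6, 2) -> (-(2), -(4), -(-6)) = (-2, -4, 6)
Step 3: (-2, -4, 6) -> (-(6), -(-2), -(-4)) = (-6, 2, 4)
Step 4: (-6, 2, 4) -> (-(4), -(-6), -(2)) = (-4, 6, -2)
Step 5: (-4, 6, -2) -> (-(-2), -(-4), -(6)) = (2, 4, -6)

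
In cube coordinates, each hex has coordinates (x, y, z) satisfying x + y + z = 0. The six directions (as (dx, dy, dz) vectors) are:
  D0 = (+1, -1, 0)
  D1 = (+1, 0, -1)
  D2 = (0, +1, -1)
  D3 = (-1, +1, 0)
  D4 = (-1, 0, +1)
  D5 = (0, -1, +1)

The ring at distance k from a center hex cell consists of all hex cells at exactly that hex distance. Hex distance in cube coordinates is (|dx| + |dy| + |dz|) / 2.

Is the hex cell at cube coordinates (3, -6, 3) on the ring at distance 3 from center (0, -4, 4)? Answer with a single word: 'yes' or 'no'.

Answer: yes

Derivation:
|px - cx| = |3 - 0| = 3
|py - cy| = |-6 - (-4)| = 2
|pz - cz| = |3 - 4| = 1
distance = (3+2+1)/2 = 6/2 = 3
radius = 3; distance == radius -> yes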